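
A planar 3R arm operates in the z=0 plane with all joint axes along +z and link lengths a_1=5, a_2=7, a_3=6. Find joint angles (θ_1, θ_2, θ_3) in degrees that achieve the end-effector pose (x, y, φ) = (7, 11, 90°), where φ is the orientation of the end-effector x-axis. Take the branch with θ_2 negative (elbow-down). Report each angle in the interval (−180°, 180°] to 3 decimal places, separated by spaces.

wrist centre = target − a_3·(cos φ, sin φ) = (7.0000, 5.0000)
cos θ_2 = (74.0000−5²−7²)/(2·5·7) = 0.0000; θ_2 = -90.0000° (elbow-down)
β = atan2(5.0000,7.0000) = 35.5377°; ψ = atan2(-7.0000,5.0000) = -54.4623°
θ_1 = β − ψ = 90.0000°
θ_3 = φ − θ_1 − θ_2 = 90.0000° (wrapped to (-180°,180°])

90.000 -90.000 90.000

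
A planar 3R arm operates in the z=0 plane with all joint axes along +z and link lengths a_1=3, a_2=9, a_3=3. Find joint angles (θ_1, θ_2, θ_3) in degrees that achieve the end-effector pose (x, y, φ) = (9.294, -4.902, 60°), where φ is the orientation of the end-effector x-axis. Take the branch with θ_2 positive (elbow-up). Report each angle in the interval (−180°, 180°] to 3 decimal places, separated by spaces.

-90.004 60.003 90.001

wrist centre = target − a_3·(cos φ, sin φ) = (7.7940, -7.5001)
cos θ_2 = (116.9976−3²−9²)/(2·3·9) = 0.5000; θ_2 = 60.0030° (elbow-up)
β = atan2(-7.5001,7.7940) = -43.8990°; ψ = atan2(7.7945,7.4996) = 46.1045°
θ_1 = β − ψ = -90.0035°
θ_3 = φ − θ_1 − θ_2 = 90.0006° (wrapped to (-180°,180°])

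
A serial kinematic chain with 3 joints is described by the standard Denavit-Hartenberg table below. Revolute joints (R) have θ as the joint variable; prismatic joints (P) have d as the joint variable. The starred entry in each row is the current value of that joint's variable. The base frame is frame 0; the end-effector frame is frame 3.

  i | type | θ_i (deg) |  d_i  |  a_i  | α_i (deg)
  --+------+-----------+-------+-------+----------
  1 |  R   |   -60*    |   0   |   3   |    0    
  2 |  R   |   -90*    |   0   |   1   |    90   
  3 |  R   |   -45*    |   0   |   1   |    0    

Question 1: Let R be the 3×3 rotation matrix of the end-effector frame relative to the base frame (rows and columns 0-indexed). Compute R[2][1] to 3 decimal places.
0.707

End-effector y-axis (col 1 of R) = (-0.6124,-0.3536,0.7071)
R[2][1] = 0.7071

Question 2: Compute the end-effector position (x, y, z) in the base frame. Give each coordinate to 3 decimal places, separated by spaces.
0.022 -3.452 -0.707

after link 1: o_1 = (1.5000, -2.5981, 0.0000)
after link 2: o_2 = (0.6340, -3.0981, 0.0000)
after link 3: o_3 = (0.0216, -3.4516, -0.7071)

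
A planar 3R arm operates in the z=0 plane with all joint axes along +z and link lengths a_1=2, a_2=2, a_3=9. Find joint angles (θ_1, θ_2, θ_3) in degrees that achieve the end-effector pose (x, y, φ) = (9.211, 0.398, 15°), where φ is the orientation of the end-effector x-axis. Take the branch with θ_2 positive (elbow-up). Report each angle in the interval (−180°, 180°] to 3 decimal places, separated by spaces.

-135.003 120.015 29.988

wrist centre = target − a_3·(cos φ, sin φ) = (0.5177, -1.9314)
cos θ_2 = (3.9982−2²−2²)/(2·2·2) = -0.5002; θ_2 = 120.0151° (elbow-up)
β = atan2(-1.9314,0.5177) = -74.9956°; ψ = atan2(1.7318,0.9995) = 60.0075°
θ_1 = β − ψ = -135.0032°
θ_3 = φ − θ_1 − θ_2 = 29.9881° (wrapped to (-180°,180°])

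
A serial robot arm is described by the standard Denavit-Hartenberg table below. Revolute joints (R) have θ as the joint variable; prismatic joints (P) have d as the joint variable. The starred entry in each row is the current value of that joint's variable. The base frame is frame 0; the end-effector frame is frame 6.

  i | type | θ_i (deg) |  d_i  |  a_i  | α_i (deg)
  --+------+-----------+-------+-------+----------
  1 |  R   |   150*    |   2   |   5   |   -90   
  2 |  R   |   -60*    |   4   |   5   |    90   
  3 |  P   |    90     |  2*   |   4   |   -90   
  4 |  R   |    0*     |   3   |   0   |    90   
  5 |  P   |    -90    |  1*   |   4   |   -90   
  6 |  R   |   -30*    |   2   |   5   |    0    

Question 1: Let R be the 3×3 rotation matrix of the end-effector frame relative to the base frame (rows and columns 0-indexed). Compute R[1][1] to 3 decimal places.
0.500

End-effector y-axis (col 1 of R) = (-0.8660,0.5000,-0.0000)
R[1][1] = 0.5000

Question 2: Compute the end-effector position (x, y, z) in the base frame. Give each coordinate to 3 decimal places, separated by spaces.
after link 1: o_1 = (-4.3301, 2.5000, 2.0000)
after link 2: o_2 = (-8.4952, 0.2859, 6.3301)
after link 3: o_3 = (-8.9952, -4.0442, 7.3301)
after link 4: o_4 = (-7.6962, -4.7942, 4.7321)
after link 5: o_5 = (-8.6782, -4.2272, 8.6962)
after link 6: o_6 = (-9.6782, -5.9593, 13.6962)

-9.678 -5.959 13.696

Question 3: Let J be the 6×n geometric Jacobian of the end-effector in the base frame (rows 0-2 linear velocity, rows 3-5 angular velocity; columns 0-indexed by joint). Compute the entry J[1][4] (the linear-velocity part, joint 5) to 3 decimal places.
prismatic axis z_4 = (0.7500,-0.4330,0.5000)
J_v[:, 4] = z_4; J_ω[:, 4] = (0,0,0)
entry J[1][4] = -0.4330

-0.433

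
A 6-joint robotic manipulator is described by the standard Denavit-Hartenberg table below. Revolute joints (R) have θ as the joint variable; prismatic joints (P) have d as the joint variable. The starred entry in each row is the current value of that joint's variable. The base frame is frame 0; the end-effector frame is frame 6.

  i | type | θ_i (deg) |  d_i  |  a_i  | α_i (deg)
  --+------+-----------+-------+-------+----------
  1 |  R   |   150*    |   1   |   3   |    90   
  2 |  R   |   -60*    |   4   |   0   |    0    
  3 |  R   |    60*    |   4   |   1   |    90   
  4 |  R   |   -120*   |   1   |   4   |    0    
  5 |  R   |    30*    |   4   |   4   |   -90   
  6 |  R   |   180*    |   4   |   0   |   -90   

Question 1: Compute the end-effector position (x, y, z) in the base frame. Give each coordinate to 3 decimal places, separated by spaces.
-4.928 3.464 -4.000

after link 1: o_1 = (-2.5981, 1.5000, 1.0000)
after link 2: o_2 = (-0.5981, 4.9641, 1.0000)
after link 3: o_3 = (0.5359, 8.9282, 1.0000)
after link 4: o_4 = (0.5359, 4.9282, 0.0000)
after link 5: o_5 = (-1.4641, 1.4641, -4.0000)
after link 6: o_6 = (-4.9282, 3.4641, -4.0000)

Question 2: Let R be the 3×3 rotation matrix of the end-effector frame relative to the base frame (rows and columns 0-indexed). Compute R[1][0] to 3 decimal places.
End-effector x-axis (col 0 of R) = (0.5000,0.8660,0.0000)
R[1][0] = 0.8660

0.866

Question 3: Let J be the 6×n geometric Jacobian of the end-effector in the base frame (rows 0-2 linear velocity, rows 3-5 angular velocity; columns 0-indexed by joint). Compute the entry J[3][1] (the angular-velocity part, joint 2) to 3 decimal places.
axis z_1 = (0.5000,0.8660,0.0000); lever o_n−o_1 = (-2.3301,1.9641,-5.0000)
cross product → J_v[:, 1] = (-4.3301,2.5000,3.0000)
J_ω[:, 1] = z_1
entry J[3][1] = 0.5000

0.500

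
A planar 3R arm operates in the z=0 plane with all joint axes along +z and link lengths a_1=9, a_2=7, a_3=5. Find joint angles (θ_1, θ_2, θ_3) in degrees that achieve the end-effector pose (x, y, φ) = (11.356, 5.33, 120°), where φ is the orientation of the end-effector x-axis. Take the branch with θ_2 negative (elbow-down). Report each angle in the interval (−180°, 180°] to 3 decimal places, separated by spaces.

wrist centre = target − a_3·(cos φ, sin φ) = (13.8560, 0.9999)
cos θ_2 = (192.9885−9²−7²)/(2·9·7) = 0.4999; θ_2 = -60.0060° (elbow-down)
β = atan2(0.9999,13.8560) = 4.1274°; ψ = atan2(-6.0625,12.4994) = -25.8747°
θ_1 = β − ψ = 30.0021°
θ_3 = φ − θ_1 − θ_2 = 150.0039° (wrapped to (-180°,180°])

30.002 -60.006 150.004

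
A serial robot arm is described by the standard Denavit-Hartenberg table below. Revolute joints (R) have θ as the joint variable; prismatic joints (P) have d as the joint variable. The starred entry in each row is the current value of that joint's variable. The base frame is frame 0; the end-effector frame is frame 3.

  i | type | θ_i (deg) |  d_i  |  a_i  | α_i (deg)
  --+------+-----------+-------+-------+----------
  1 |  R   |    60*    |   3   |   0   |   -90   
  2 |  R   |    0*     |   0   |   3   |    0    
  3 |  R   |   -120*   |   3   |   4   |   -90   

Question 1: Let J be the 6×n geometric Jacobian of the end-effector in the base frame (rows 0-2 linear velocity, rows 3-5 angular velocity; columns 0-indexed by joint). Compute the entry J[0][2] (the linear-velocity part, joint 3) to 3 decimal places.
axis z_2 = (-0.8660,0.5000,0.0000); lever o_n−o_2 = (-3.5981,-0.2321,3.4641)
cross product → J_v[:, 2] = (1.7321,3.0000,2.0000)
J_ω[:, 2] = z_2
entry J[0][2] = 1.7321

1.732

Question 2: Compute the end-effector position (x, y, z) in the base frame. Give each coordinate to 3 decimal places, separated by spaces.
after link 1: o_1 = (0.0000, 0.0000, 3.0000)
after link 2: o_2 = (1.5000, 2.5981, 3.0000)
after link 3: o_3 = (-2.0981, 2.3660, 6.4641)

-2.098 2.366 6.464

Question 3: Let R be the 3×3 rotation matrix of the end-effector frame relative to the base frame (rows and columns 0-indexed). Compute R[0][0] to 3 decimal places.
End-effector x-axis (col 0 of R) = (-0.2500,-0.4330,0.8660)
R[0][0] = -0.2500

-0.250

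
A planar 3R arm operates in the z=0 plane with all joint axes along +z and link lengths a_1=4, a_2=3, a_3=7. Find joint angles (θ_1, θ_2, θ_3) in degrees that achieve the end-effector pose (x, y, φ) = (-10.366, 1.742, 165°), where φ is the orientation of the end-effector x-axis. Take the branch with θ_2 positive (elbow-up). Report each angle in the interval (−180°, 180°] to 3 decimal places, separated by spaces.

135.005 120.007 -90.012

wrist centre = target − a_3·(cos φ, sin φ) = (-3.6045, -0.0697)
cos θ_2 = (12.9974−4²−3²)/(2·4·3) = -0.5001; θ_2 = 120.0071° (elbow-up)
β = atan2(-0.0697,-3.6045) = -178.8917°; ψ = atan2(2.5979,2.4997) = 46.1038°
θ_1 = β − ψ = -224.9954°
θ_3 = φ − θ_1 − θ_2 = -90.0117° (wrapped to (-180°,180°])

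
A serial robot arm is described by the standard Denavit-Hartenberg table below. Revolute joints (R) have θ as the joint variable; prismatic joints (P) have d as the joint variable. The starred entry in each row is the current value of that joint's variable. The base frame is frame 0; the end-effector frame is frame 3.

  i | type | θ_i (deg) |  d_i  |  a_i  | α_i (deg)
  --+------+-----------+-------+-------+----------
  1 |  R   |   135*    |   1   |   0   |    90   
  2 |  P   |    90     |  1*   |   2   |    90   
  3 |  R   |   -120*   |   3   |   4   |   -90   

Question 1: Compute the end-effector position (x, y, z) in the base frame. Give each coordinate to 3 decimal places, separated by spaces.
-3.864 0.379 1.000

after link 1: o_1 = (0.0000, 0.0000, 1.0000)
after link 2: o_2 = (0.7071, 0.7071, 3.0000)
after link 3: o_3 = (-3.8637, 0.3789, 1.0000)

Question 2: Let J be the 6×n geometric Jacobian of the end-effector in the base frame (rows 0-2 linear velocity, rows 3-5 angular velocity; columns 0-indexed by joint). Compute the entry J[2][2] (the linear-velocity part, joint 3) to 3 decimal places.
axis z_2 = (-0.7071,0.7071,-0.0000); lever o_n−o_2 = (-4.5708,-0.3282,-2.0000)
cross product → J_v[:, 2] = (-1.4142,-1.4142,3.4641)
J_ω[:, 2] = z_2
entry J[2][2] = 3.4641

3.464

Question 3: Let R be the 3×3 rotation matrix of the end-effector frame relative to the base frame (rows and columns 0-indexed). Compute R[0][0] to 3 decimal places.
End-effector x-axis (col 0 of R) = (-0.6124,-0.6124,-0.5000)
R[0][0] = -0.6124

-0.612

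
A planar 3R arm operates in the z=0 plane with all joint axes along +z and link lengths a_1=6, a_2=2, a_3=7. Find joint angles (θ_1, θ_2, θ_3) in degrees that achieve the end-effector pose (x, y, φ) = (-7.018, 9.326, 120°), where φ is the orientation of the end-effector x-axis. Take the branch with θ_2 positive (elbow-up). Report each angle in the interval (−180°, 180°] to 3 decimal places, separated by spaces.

wrist centre = target − a_3·(cos φ, sin φ) = (-3.5180, 3.2638)
cos θ_2 = (23.0289−6²−2²)/(2·6·2) = -0.7071; θ_2 = 135.0020° (elbow-up)
β = atan2(3.2638,-3.5180) = 137.1464°; ψ = atan2(1.4142,4.5857) = 17.1389°
θ_1 = β − ψ = 120.0075°
θ_3 = φ − θ_1 − θ_2 = -135.0095° (wrapped to (-180°,180°])

120.008 135.002 -135.009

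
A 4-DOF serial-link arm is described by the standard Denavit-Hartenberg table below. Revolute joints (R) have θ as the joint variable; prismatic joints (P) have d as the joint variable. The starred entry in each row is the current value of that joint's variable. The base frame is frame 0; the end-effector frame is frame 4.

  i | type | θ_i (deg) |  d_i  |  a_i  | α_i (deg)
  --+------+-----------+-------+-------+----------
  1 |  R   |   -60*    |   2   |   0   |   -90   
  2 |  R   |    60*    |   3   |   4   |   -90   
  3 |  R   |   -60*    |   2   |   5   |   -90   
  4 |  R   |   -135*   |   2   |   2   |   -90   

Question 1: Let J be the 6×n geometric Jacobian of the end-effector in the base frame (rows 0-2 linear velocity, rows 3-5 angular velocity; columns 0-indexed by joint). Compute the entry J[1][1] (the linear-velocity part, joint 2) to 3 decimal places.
axis z_1 = (0.8660,0.5000,0.0000); lever o_n−o_1 = (4.8242,1.8550,-8.2239)
cross product → J_v[:, 1] = (-4.1119,7.1221,-0.8057)
J_ω[:, 1] = z_1
entry J[1][1] = 7.1221

7.122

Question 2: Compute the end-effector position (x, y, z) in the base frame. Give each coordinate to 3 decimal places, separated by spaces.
after link 1: o_1 = (0.0000, 0.0000, 2.0000)
after link 2: o_2 = (3.5981, -0.2321, -1.4641)
after link 3: o_3 = (7.1071, 2.3505, -4.6292)
after link 4: o_4 = (4.8242, 1.8550, -6.2239)

4.824 1.855 -6.224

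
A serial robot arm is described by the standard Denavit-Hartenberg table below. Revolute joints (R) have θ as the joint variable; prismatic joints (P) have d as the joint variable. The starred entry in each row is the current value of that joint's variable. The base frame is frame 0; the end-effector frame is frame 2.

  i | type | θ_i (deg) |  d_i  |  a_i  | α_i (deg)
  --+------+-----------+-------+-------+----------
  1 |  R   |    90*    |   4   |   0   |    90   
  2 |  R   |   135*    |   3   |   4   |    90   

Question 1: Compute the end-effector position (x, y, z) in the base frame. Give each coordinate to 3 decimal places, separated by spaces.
3.000 -2.828 6.828

after link 1: o_1 = (0.0000, 0.0000, 4.0000)
after link 2: o_2 = (3.0000, -2.8284, 6.8284)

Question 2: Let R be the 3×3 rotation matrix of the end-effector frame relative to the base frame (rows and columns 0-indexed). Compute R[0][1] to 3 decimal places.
End-effector y-axis (col 1 of R) = (1.0000,-0.0000,0.0000)
R[0][1] = 1.0000

1.000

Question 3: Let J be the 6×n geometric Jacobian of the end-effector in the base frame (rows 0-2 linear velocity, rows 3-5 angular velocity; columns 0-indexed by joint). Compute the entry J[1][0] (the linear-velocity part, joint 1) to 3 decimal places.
3.000

axis z_0 = ẑ; lever o_n−o_0 = (3.0000,-2.8284,6.8284)
cross product → J_v[:, 0] = (2.8284,3.0000,-0.0000)
J_ω[:, 0] = z_0
entry J[1][0] = 3.0000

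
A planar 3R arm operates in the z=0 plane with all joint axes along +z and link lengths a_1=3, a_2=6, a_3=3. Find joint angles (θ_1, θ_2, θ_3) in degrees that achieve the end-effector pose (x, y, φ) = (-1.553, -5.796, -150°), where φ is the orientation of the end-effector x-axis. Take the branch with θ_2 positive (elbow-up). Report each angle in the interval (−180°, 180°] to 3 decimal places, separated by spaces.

177.357 134.992 -102.349

wrist centre = target − a_3·(cos φ, sin φ) = (1.0451, -4.2960)
cos θ_2 = (19.5478−3²−6²)/(2·3·6) = -0.7070; θ_2 = 134.9918° (elbow-up)
β = atan2(-4.2960,1.0451) = -76.3274°; ψ = atan2(4.2432,-1.2420) = 106.3152°
θ_1 = β − ψ = -182.6426°
θ_3 = φ − θ_1 − θ_2 = -102.3492° (wrapped to (-180°,180°])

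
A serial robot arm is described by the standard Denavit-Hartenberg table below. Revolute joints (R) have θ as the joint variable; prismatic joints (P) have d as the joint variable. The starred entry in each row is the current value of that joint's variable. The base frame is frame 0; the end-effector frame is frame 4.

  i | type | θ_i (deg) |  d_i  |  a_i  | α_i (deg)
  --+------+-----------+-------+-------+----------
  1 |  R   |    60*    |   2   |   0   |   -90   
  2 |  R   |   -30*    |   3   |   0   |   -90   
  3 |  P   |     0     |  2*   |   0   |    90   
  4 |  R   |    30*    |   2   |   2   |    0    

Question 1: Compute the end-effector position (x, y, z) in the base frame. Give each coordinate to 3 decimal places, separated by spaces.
after link 1: o_1 = (0.0000, 0.0000, 2.0000)
after link 2: o_2 = (-2.5981, 1.5000, 2.0000)
after link 3: o_3 = (-2.0981, 2.3660, 0.2679)
after link 4: o_4 = (-2.8301, 5.0981, 0.2679)

-2.830 5.098 0.268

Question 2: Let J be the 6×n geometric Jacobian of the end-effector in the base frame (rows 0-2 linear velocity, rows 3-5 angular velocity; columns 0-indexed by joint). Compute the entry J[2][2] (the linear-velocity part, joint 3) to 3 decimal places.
-0.866

prismatic axis z_2 = (0.2500,0.4330,-0.8660)
J_v[:, 2] = z_2; J_ω[:, 2] = (0,0,0)
entry J[2][2] = -0.8660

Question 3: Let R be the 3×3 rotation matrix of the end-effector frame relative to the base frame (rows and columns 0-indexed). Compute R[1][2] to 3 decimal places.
0.500

End-effector z-axis (col 2 of R) = (-0.8660,0.5000,0.0000)
R[1][2] = 0.5000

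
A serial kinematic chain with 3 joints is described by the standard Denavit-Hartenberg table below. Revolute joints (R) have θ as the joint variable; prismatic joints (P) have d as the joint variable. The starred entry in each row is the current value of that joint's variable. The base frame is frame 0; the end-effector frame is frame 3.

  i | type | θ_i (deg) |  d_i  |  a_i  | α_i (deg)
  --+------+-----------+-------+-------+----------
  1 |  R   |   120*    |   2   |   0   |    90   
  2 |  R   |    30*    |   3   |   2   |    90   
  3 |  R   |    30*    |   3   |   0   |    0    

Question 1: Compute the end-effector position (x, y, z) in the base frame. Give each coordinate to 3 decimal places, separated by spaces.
0.982 4.299 0.402

after link 1: o_1 = (0.0000, 0.0000, 2.0000)
after link 2: o_2 = (1.7321, 3.0000, 3.0000)
after link 3: o_3 = (0.9821, 4.2990, 0.4019)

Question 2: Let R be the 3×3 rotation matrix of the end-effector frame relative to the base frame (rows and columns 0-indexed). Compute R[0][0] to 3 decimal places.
0.058

End-effector x-axis (col 0 of R) = (0.0580,0.8995,0.4330)
R[0][0] = 0.0580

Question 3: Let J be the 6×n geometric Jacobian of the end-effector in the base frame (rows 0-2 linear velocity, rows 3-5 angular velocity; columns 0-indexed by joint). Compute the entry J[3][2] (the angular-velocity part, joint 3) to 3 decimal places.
axis z_2 = (-0.2500,0.4330,-0.8660); lever o_n−o_2 = (-0.7500,1.2990,-2.5981)
cross product → J_v[:, 2] = (0.0000,0.0000,-0.0000)
J_ω[:, 2] = z_2
entry J[3][2] = -0.2500

-0.250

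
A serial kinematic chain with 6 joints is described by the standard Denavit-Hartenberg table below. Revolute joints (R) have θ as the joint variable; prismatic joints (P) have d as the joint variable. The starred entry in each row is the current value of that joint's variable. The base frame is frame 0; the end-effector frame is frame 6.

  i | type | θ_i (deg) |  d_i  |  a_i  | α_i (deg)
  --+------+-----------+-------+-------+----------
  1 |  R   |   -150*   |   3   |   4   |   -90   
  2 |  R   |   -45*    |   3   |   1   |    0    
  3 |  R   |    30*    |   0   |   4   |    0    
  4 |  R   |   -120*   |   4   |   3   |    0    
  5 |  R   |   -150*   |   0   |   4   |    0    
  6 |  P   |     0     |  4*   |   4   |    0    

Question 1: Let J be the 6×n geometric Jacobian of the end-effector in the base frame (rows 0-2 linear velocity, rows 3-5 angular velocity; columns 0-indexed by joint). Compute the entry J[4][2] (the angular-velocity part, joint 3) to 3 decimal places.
axis z_2 = (0.5000,-0.8660,0.0000); lever o_n−o_2 = (0.6979,-8.8347,-4.5708)
cross product → J_v[:, 2] = (3.9584,2.2854,-3.8129)
J_ω[:, 2] = z_2
entry J[4][2] = -0.8660

-0.866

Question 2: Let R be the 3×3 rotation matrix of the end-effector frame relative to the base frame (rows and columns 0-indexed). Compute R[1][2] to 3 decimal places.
End-effector z-axis (col 2 of R) = (0.5000,-0.8660,0.0000)
R[1][2] = -0.8660

-0.866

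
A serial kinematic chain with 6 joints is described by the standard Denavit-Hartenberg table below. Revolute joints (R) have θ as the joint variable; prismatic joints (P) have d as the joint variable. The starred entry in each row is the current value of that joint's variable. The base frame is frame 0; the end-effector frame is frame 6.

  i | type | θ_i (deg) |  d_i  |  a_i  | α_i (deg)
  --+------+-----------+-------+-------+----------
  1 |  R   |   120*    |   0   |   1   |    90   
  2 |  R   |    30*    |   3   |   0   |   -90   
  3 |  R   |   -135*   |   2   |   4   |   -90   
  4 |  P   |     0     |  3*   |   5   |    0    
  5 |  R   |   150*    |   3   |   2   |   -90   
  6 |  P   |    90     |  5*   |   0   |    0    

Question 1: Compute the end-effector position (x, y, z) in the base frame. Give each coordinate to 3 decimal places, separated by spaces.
after link 1: o_1 = (-0.5000, 0.8660, 0.0000)
after link 2: o_2 = (2.0981, 2.3660, 0.0000)
after link 3: o_3 = (6.2723, 0.7929, 0.3178)
after link 4: o_4 = (11.7837, 2.5607, -0.3893)
after link 5: o_5 = (10.8612, 5.9515, 0.4177)
after link 6: o_6 = (9.6474, 4.5185, 5.0516)

9.647 4.518 5.052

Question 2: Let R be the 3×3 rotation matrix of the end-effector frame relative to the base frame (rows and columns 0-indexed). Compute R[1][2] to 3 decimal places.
-0.287

End-effector z-axis (col 2 of R) = (-0.2428,-0.2866,0.9268)
R[1][2] = -0.2866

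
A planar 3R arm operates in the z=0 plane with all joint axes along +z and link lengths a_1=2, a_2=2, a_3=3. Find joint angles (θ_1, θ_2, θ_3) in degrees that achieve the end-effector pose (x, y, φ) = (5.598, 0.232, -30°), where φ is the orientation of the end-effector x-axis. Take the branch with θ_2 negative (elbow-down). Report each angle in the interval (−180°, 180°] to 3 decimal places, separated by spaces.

60.003 -60.005 -29.997

wrist centre = target − a_3·(cos φ, sin φ) = (2.9999, 1.7320)
cos θ_2 = (11.9994−2²−2²)/(2·2·2) = 0.4999; θ_2 = -60.0052° (elbow-down)
β = atan2(1.7320,2.9999) = 29.9999°; ψ = atan2(-1.7321,2.9998) = -30.0026°
θ_1 = β − ψ = 60.0025°
θ_3 = φ − θ_1 − θ_2 = -29.9973° (wrapped to (-180°,180°])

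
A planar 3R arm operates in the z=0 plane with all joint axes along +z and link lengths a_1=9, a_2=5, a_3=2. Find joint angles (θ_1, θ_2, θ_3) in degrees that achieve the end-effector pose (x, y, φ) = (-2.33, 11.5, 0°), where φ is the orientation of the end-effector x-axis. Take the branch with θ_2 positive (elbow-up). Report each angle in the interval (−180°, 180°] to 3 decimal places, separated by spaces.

wrist centre = target − a_3·(cos φ, sin φ) = (-4.3300, 11.5000)
cos θ_2 = (150.9989−9²−5²)/(2·9·5) = 0.5000; θ_2 = 60.0008° (elbow-up)
β = atan2(11.5000,-4.3300) = 110.6324°; ψ = atan2(4.3302,11.4999) = 20.6333°
θ_1 = β − ψ = 89.9992°
θ_3 = φ − θ_1 − θ_2 = -150.0000° (wrapped to (-180°,180°])

89.999 60.001 -150.000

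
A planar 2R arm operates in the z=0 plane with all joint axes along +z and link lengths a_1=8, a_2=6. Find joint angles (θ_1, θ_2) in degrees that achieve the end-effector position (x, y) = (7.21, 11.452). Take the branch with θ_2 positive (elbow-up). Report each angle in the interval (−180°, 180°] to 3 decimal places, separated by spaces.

cos θ_2 = (183.1324−8²−6²)/(2·8·6) = 0.8660; θ_2 = 30.0072° (elbow-up)
β = atan2(11.4520,7.2100) = 57.8061°; ψ = atan2(3.0007,13.1958) = 12.8109°
θ_1 = β − ψ = 44.9952°

44.995 30.007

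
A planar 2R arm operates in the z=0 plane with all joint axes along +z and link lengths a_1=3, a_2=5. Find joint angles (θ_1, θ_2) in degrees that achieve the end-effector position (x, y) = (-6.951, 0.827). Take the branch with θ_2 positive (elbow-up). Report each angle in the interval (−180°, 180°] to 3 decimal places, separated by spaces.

135.002 59.999

cos θ_2 = (49.0003−3²−5²)/(2·3·5) = 0.5000; θ_2 = 59.9993° (elbow-up)
β = atan2(0.8270,-6.9510) = 173.2151°; ψ = atan2(4.3301,5.5001) = 38.2127°
θ_1 = β − ψ = 135.0024°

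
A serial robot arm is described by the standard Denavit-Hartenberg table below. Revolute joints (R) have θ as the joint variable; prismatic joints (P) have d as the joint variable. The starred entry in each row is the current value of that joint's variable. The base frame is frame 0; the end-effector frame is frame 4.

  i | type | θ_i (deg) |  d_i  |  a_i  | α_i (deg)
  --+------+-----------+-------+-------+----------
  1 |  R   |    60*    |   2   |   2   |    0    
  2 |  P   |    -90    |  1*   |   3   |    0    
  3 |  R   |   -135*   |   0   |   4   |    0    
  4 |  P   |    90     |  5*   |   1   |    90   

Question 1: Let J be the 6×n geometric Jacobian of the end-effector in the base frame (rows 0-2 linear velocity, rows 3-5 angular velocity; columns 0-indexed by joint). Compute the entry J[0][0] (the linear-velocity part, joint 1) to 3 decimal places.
axis z_0 = ẑ; lever o_n−o_0 = (-0.0068,-1.7692,8.0000)
cross product → J_v[:, 0] = (1.7692,-0.0068,0.0000)
J_ω[:, 0] = z_0
entry J[0][0] = 1.7692

1.769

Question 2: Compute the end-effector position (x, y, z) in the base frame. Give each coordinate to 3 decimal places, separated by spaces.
-0.007 -1.769 8.000

after link 1: o_1 = (1.0000, 1.7321, 2.0000)
after link 2: o_2 = (3.5981, 0.2321, 3.0000)
after link 3: o_3 = (-0.2656, -0.8032, 3.0000)
after link 4: o_4 = (-0.0068, -1.7692, 8.0000)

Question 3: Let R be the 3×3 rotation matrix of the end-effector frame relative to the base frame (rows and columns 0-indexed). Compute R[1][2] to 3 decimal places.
-0.259

End-effector z-axis (col 2 of R) = (-0.9659,-0.2588,0.0000)
R[1][2] = -0.2588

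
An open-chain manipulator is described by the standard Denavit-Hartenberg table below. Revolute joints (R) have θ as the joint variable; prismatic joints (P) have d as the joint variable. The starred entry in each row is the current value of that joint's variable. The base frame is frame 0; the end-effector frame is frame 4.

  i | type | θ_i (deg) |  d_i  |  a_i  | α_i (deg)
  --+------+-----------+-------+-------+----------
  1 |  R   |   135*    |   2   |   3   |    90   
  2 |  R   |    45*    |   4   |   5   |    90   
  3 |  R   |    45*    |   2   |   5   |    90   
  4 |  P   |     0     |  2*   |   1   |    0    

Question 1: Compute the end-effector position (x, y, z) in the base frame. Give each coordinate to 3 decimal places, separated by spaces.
-3.621 13.278 8.121

after link 1: o_1 = (-2.1213, 2.1213, 2.0000)
after link 2: o_2 = (-1.7929, 7.4497, 5.5355)
after link 3: o_3 = (-2.0607, 12.7175, 6.6213)
after link 4: o_4 = (-3.6213, 13.2782, 8.1213)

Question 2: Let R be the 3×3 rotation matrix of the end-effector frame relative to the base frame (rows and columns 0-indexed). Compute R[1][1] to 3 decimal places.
End-effector y-axis (col 1 of R) = (-0.5000,0.5000,-0.7071)
R[1][1] = 0.5000

0.500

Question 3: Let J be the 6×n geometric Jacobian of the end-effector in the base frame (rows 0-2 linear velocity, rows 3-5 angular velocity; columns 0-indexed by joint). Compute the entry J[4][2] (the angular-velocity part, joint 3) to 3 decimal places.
axis z_2 = (-0.5000,0.5000,-0.7071); lever o_n−o_2 = (-1.8284,5.8284,2.5858)
cross product → J_v[:, 2] = (5.4142,2.5858,-2.0000)
J_ω[:, 2] = z_2
entry J[4][2] = 0.5000

0.500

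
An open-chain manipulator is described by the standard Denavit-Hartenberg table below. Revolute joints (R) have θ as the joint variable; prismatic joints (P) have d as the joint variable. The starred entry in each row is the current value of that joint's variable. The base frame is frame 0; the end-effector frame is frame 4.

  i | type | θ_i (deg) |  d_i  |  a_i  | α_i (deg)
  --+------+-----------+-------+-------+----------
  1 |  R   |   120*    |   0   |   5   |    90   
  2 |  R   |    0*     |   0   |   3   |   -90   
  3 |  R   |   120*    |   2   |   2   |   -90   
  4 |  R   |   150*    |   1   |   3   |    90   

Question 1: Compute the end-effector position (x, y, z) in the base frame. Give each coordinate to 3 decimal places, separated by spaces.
-2.835 6.946 0.500

after link 1: o_1 = (-2.5000, 4.3301, 0.0000)
after link 2: o_2 = (-4.0000, 6.9282, 0.0000)
after link 3: o_3 = (-5.0000, 5.1962, 2.0000)
after link 4: o_4 = (-2.8349, 6.9462, 0.5000)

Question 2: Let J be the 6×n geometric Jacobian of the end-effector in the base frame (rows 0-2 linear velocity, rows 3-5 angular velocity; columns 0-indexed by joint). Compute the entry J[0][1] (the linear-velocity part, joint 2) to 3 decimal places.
0.250

axis z_1 = (0.8660,0.5000,0.0000); lever o_n−o_1 = (-0.3349,2.6160,0.5000)
cross product → J_v[:, 1] = (0.2500,-0.4330,2.4330)
J_ω[:, 1] = z_1
entry J[0][1] = 0.2500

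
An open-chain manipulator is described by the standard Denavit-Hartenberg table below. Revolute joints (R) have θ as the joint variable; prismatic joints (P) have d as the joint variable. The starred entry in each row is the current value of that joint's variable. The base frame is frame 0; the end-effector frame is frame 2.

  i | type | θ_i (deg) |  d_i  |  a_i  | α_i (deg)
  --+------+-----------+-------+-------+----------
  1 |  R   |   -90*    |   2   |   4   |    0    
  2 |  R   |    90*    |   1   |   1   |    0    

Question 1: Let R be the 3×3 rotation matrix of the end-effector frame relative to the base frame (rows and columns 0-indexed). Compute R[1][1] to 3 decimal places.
End-effector y-axis (col 1 of R) = (0.0000,1.0000,0.0000)
R[1][1] = 1.0000

1.000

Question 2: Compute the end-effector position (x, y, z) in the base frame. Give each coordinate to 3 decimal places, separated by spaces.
1.000 -4.000 3.000

after link 1: o_1 = (0.0000, -4.0000, 2.0000)
after link 2: o_2 = (1.0000, -4.0000, 3.0000)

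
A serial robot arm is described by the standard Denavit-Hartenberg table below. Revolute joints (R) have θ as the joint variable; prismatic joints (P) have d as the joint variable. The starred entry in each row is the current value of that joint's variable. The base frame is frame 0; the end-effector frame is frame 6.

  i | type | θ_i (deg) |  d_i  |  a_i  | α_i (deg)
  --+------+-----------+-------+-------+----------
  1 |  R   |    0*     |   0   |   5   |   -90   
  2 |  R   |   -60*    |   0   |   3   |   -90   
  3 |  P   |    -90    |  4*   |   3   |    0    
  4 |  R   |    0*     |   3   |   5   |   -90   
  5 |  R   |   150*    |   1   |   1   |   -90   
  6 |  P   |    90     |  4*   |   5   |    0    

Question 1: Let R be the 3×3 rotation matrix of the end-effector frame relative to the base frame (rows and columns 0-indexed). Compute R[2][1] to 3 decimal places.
End-effector y-axis (col 1 of R) = (0.4330,0.8660,-0.2500)
R[2][1] = -0.2500

-0.250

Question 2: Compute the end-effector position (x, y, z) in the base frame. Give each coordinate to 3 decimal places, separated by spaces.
after link 1: o_1 = (5.0000, 0.0000, 0.0000)
after link 2: o_2 = (6.5000, -0.0000, 2.5981)
after link 3: o_3 = (9.9641, 3.0000, 0.5981)
after link 4: o_4 = (12.5622, 8.0000, -0.9019)
after link 5: o_5 = (12.6292, 7.1340, 0.2141)
after link 6: o_6 = (13.1292, 5.1340, -5.8481)

13.129 5.134 -5.848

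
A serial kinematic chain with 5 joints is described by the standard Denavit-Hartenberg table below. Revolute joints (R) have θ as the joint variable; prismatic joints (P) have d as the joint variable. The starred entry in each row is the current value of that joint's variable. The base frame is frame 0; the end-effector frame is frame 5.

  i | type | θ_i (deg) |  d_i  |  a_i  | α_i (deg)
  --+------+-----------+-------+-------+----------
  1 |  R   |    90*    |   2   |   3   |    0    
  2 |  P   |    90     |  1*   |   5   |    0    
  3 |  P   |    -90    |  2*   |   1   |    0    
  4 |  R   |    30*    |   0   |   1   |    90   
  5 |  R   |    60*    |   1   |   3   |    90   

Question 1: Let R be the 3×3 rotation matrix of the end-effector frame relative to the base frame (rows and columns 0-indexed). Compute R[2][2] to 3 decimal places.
End-effector z-axis (col 2 of R) = (-0.4330,0.7500,-0.5000)
R[2][2] = -0.5000

-0.500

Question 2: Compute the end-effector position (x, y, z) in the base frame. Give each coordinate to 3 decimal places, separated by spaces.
after link 1: o_1 = (0.0000, 3.0000, 2.0000)
after link 2: o_2 = (-5.0000, 3.0000, 3.0000)
after link 3: o_3 = (-5.0000, 4.0000, 5.0000)
after link 4: o_4 = (-5.5000, 4.8660, 5.0000)
after link 5: o_5 = (-5.3840, 6.6651, 7.5981)

-5.384 6.665 7.598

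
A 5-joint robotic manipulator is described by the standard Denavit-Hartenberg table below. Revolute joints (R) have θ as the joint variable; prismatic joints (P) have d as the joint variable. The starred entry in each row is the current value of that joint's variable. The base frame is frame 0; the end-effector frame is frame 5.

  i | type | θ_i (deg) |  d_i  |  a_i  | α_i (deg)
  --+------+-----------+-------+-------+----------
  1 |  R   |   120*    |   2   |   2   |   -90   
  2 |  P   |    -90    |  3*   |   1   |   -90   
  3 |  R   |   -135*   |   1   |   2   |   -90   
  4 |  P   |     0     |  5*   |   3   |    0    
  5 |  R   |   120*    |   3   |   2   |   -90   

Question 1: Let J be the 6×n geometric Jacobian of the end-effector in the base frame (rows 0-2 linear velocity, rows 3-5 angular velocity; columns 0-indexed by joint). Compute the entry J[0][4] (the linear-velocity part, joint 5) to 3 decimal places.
0.561

axis z_4 = (-0.6124,-0.3536,0.7071); lever o_n−o_4 = (-0.3587,-2.2071,2.8284)
cross product → J_v[:, 4] = (0.5607,1.4784,1.2247)
J_ω[:, 4] = z_4
entry J[0][4] = 0.5607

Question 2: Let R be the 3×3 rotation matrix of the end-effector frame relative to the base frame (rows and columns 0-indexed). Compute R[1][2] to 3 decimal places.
End-effector z-axis (col 2 of R) = (0.2803,0.7392,0.6124)
R[1][2] = 0.7392

0.739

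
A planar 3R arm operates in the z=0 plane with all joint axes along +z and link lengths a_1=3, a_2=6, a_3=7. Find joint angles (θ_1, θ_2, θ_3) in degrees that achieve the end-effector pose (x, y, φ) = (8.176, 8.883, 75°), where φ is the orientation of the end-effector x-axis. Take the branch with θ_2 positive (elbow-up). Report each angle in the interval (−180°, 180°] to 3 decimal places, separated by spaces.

-44.993 89.992 30.001

wrist centre = target − a_3·(cos φ, sin φ) = (6.3643, 2.1215)
cos θ_2 = (45.0047−3²−6²)/(2·3·6) = 0.0001; θ_2 = 89.9925° (elbow-up)
β = atan2(2.1215,6.3643) = 18.4357°; ψ = atan2(6.0000,3.0008) = 63.4289°
θ_1 = β − ψ = -44.9932°
θ_3 = φ − θ_1 − θ_2 = 30.0007° (wrapped to (-180°,180°])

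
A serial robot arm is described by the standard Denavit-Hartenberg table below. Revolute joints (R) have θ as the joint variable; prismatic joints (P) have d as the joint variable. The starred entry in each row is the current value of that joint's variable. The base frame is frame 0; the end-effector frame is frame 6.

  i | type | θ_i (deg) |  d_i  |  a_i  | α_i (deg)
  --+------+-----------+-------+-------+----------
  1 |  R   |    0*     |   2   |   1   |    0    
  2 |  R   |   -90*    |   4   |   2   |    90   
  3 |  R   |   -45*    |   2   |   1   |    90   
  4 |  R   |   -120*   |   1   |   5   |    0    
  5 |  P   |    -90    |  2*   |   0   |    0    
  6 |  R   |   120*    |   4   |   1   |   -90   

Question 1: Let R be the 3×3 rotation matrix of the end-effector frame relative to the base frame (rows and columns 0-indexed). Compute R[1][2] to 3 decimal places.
End-effector z-axis (col 2 of R) = (-0.0000,-0.7071,-0.7071)
R[1][2] = -0.7071

-0.707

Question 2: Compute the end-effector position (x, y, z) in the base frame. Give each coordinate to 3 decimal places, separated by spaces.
4.330 4.010 2.111

after link 1: o_1 = (1.0000, 0.0000, 2.0000)
after link 2: o_2 = (1.0000, -2.0000, 6.0000)
after link 3: o_3 = (-1.0000, -2.7071, 5.2929)
after link 4: o_4 = (3.3301, -0.2322, 6.3536)
after link 5: o_5 = (3.3301, 1.1820, 4.9393)
after link 6: o_6 = (4.3301, 4.0104, 2.1109)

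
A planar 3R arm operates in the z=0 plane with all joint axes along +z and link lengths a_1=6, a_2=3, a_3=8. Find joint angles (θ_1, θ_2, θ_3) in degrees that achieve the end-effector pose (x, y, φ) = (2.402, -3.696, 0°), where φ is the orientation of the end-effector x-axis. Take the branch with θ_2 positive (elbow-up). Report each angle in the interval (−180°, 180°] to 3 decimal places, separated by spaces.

wrist centre = target − a_3·(cos φ, sin φ) = (-5.5980, -3.6960)
cos θ_2 = (44.9980−6²−3²)/(2·6·3) = -0.0001; θ_2 = 90.0032° (elbow-up)
β = atan2(-3.6960,-5.5980) = -146.5658°; ψ = atan2(3.0000,5.9998) = 26.5657°
θ_1 = β − ψ = -173.1315°
θ_3 = φ − θ_1 − θ_2 = 83.1283° (wrapped to (-180°,180°])

-173.131 90.003 83.128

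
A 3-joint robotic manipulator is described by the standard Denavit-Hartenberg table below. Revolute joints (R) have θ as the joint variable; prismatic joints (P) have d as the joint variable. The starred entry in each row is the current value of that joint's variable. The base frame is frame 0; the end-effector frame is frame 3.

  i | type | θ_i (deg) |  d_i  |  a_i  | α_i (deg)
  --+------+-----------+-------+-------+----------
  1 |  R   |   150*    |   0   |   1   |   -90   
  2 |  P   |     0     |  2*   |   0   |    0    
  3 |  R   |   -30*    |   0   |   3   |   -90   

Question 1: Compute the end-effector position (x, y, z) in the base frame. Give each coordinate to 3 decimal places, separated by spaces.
after link 1: o_1 = (-0.8660, 0.5000, 0.0000)
after link 2: o_2 = (-1.8660, -1.2321, 0.0000)
after link 3: o_3 = (-4.1160, 0.0670, 1.5000)

-4.116 0.067 1.500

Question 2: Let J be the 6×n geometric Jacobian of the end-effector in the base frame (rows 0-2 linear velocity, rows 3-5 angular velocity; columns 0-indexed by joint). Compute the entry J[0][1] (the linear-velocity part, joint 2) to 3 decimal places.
-0.500

prismatic axis z_1 = (-0.5000,-0.8660,0.0000)
J_v[:, 1] = z_1; J_ω[:, 1] = (0,0,0)
entry J[0][1] = -0.5000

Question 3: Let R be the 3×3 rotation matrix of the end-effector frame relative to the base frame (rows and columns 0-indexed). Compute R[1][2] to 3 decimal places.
End-effector z-axis (col 2 of R) = (-0.4330,0.2500,-0.8660)
R[1][2] = 0.2500

0.250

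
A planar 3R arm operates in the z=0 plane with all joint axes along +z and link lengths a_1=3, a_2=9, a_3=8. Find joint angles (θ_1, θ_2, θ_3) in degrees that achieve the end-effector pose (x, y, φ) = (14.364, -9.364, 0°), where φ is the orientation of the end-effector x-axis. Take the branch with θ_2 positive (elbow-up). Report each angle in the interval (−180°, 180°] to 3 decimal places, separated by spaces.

wrist centre = target − a_3·(cos φ, sin φ) = (6.3640, -9.3640)
cos θ_2 = (128.1850−3²−9²)/(2·3·9) = 0.7071; θ_2 = 44.9982° (elbow-up)
β = atan2(-9.3640,6.3640) = -55.7990°; ψ = atan2(6.3638,9.3642) = 34.1995°
θ_1 = β − ψ = -89.9985°
θ_3 = φ − θ_1 − θ_2 = 45.0004° (wrapped to (-180°,180°])

-89.999 44.998 45.000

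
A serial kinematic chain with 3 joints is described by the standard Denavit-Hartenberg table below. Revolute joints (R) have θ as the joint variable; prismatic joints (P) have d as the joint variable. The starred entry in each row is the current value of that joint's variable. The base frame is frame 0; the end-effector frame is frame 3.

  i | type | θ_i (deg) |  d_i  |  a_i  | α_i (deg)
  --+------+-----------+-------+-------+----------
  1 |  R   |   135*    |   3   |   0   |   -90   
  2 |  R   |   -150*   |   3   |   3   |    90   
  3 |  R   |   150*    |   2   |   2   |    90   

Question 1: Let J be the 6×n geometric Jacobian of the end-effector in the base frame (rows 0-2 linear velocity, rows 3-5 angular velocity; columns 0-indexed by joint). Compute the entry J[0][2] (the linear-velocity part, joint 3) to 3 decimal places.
0.612

axis z_2 = (0.3536,-0.3536,-0.8660); lever o_n−o_2 = (-1.0607,-0.3536,-2.5981)
cross product → J_v[:, 2] = (0.6124,1.8371,-0.5000)
J_ω[:, 2] = z_2
entry J[0][2] = 0.6124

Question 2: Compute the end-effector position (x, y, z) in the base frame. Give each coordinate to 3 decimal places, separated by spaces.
after link 1: o_1 = (0.0000, 0.0000, 3.0000)
after link 2: o_2 = (-0.2842, -3.9584, 4.5000)
after link 3: o_3 = (-1.3449, -4.3120, 1.9019)

-1.345 -4.312 1.902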